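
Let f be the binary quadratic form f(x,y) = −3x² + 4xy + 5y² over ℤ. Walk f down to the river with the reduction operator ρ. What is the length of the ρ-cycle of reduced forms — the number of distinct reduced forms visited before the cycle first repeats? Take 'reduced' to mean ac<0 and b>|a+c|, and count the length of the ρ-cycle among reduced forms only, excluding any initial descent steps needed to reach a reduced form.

D = 76, ⌊√D⌋ = 8
river: ρ → (5,6,-2)
river: ρ → (-2,6,5)
river: ρ → (5,4,-3)
river: ρ → (-3,8,1)
river: ρ → (1,8,-3)
river: ρ → (-3,4,5)
ρ-cycle length = 6 (tail of 0 descent steps not counted)

6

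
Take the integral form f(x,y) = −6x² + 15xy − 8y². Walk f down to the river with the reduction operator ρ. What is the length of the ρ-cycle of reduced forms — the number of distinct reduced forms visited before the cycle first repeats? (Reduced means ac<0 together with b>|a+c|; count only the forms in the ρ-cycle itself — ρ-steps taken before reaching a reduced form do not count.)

D = 33, ⌊√D⌋ = 5
descent: ρ → (-8,1,1)
descent: ρ → (1,5,-2)  [lands on river]
river: ρ → (-2,3,3)
river: ρ → (3,3,-2)
river: ρ → (-2,5,1)
ρ-cycle length = 4 (tail of 2 descent steps not counted)

4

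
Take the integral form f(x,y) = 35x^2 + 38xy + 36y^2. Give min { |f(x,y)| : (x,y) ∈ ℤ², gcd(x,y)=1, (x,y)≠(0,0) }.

translate: b→-32 (≡38 mod 70), so (35,38,36)→(35,-32,33)
flip: (35,-32,33)→(33,32,35)
reduced (well bottom): (33,32,35) with a≤c, −a<b≤a
well minimum = a = 33

33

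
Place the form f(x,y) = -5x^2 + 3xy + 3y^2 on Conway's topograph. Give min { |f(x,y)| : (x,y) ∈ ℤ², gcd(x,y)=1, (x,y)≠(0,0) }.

river: ρ → (3,3,-5)
river: ρ → (-5,7,1)
river: ρ → (1,7,-5)
river: ρ → (-5,3,3)
closes: descent 0, river 4
min |a| on river = 1

1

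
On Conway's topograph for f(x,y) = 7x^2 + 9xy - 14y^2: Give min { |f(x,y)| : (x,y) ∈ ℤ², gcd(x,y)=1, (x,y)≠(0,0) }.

river: ρ → (-14,19,2)
river: ρ → (2,21,-4)
river: ρ → (-4,19,7)
river: ρ → (7,9,-14)
closes: descent 0, river 4
min |a| on river = 2

2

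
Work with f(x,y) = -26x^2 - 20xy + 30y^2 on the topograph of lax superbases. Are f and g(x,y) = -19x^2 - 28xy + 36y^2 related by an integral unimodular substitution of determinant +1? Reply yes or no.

D₁ = 3520, D₂ = 3520
river cycle of f (length 6): (30, 20, -26), (-26, 32, 24), (24, 16, -34), (-34, 52, 6), (6, 56, -16), (-16, 40, 30)
river cycle of g (length 6): (36, 28, -19), (-19, 48, 16), (16, 48, -19), (-19, 28, 36), (36, 44, -11), (-11, 44, 36)
cycles differ ⇒ inequivalent

no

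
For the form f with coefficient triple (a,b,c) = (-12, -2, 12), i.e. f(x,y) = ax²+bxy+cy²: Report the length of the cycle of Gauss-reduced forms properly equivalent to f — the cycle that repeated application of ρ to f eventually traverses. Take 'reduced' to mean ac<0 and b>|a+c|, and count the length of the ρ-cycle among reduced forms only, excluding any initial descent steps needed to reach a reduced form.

D = 580, ⌊√D⌋ = 24
descent: ρ → (12,2,-12)  [lands on river]
river: ρ → (-12,22,2)
river: ρ → (2,22,-12)
river: ρ → (-12,2,12)
river: ρ → (12,22,-2)
river: ρ → (-2,22,12)
ρ-cycle length = 6 (tail of 1 descent step not counted)

6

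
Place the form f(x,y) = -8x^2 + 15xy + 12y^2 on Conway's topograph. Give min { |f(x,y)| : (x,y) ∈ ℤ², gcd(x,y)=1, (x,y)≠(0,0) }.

river: ρ → (12,9,-11)
river: ρ → (-11,13,10)
river: ρ → (10,7,-14)
river: ρ → (-14,21,3)
river: ρ → (3,21,-14)
river: ρ → (-14,7,10)
river: ρ → (10,13,-11)
river: ρ → (-11,9,12)
river: ρ → (12,15,-8)
river: ρ → (-8,17,10)
river: ρ → (10,23,-2)
river: ρ → (-2,21,21)
river: ρ → (21,21,-2)
river: ρ → (-2,23,10)
river: ρ → (10,17,-8)
river: ρ → (-8,15,12)
closes: descent 0, river 16
min |a| on river = 2

2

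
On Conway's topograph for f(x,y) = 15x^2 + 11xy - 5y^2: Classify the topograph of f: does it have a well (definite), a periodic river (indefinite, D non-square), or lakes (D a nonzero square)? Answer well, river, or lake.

D = b²−4ac = 11² − 4·15·(-5) = 421
D > 0 non-square ⇒ indefinite ⇒ periodic river

river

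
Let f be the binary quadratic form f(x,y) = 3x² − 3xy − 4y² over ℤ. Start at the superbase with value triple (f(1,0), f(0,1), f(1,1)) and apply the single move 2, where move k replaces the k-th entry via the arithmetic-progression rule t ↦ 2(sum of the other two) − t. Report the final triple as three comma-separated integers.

start (3,-4,-4) = (f(1,0),f(0,1),f(1,1))
replace slot 2: 2·(3+(-4)) − (-4) = 2 → (3,2,-4)

3,2,-4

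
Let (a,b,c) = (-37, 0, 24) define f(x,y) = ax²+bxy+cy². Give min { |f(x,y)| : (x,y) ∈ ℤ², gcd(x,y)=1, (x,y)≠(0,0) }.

descent: ρ → (24,48,-13)  [lands on river]
river: ρ → (-13,56,8)
river: ρ → (8,56,-13)
river: ρ → (-13,48,24)
closes: descent 1, river 4
min |a| on river = 8

8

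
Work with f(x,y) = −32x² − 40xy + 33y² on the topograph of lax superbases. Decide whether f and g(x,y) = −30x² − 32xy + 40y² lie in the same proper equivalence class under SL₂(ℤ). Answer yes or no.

D₁ = 5824, D₂ = 5824
river cycle of f (length 18): (33, 40, -32), (-32, 24, 41), (41, 58, -15), (-15, 62, 33), (33, 70, -7), (-7, 70, 33), (33, 62, -15), (-15, 58, 41), (41, 24, -32), (-32, 40, 33), … (8 more)
river cycle of g (length 18): (40, 32, -30), (-30, 28, 42), (42, 56, -16), (-16, 72, 10), (10, 68, -30), (-30, 52, 26), (26, 52, -30), (-30, 68, 10), (10, 72, -16), (-16, 56, 42), … (8 more)
cycles differ ⇒ inequivalent

no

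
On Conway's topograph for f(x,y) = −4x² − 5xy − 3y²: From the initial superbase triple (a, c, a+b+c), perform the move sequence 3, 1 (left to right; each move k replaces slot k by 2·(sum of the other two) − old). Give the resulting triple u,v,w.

start (-4,-3,-12) = (f(1,0),f(0,1),f(1,1))
replace slot 3: 2·((-4)+(-3)) − (-12) = -2 → (-4,-3,-2)
replace slot 1: 2·((-3)+(-2)) − (-4) = -6 → (-6,-3,-2)

-6,-3,-2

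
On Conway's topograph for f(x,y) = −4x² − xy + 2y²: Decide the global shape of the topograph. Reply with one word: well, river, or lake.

D = b²−4ac = (-1)² − 4·(-4)·2 = 33
D > 0 non-square ⇒ indefinite ⇒ periodic river

river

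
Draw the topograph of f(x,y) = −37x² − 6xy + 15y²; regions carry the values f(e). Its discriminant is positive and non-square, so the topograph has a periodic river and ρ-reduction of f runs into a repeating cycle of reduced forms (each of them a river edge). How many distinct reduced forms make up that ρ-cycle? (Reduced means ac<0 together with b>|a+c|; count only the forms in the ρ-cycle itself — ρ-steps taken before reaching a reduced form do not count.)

D = 2256, ⌊√D⌋ = 47
descent: ρ → (15,36,-16)  [lands on river]
river: ρ → (-16,28,23)
river: ρ → (23,18,-21)
river: ρ → (-21,24,20)
river: ρ → (20,16,-25)
river: ρ → (-25,34,11)
river: ρ → (11,32,-28)
river: ρ → (-28,24,15)
ρ-cycle length = 8 (tail of 1 descent step not counted)

8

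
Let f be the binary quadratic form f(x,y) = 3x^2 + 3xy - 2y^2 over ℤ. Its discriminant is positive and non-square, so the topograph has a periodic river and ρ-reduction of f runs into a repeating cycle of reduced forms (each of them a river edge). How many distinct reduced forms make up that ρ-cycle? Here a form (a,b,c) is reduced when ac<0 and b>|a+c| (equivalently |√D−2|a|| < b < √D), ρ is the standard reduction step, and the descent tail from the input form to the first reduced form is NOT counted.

D = 33, ⌊√D⌋ = 5
river: ρ → (-2,5,1)
river: ρ → (1,5,-2)
river: ρ → (-2,3,3)
river: ρ → (3,3,-2)
ρ-cycle length = 4 (tail of 0 descent steps not counted)

4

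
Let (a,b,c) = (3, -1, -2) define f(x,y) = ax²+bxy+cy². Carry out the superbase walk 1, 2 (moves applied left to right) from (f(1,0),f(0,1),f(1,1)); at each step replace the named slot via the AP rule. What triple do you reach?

start (3,-2,0) = (f(1,0),f(0,1),f(1,1))
replace slot 1: 2·((-2)+0) − 3 = -7 → (-7,-2,0)
replace slot 2: 2·((-7)+0) − (-2) = -12 → (-7,-12,0)

-7,-12,0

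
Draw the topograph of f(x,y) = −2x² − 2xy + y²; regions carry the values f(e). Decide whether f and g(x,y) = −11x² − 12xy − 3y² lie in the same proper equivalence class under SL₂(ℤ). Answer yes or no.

D₁ = 12, D₂ = 12
river cycle of f (length 2): (1, 2, -2), (-2, 2, 1)
river cycle of g (length 2): (1, 2, -2), (-2, 2, 1)
cycles coincide ⇒ equivalent

yes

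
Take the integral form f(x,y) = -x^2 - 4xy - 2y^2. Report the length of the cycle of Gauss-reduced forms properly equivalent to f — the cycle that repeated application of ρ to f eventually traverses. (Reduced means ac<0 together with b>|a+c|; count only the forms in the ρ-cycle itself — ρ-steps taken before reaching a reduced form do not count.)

D = 8, ⌊√D⌋ = 2
descent: ρ → (-2,0,1)
descent: ρ → (1,2,-1)  [lands on river]
river: ρ → (-1,2,1)
ρ-cycle length = 2 (tail of 2 descent steps not counted)

2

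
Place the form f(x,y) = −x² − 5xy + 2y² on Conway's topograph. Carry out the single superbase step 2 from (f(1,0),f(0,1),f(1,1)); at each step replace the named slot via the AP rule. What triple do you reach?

start (-1,2,-4) = (f(1,0),f(0,1),f(1,1))
replace slot 2: 2·((-1)+(-4)) − 2 = -12 → (-1,-12,-4)

-1,-12,-4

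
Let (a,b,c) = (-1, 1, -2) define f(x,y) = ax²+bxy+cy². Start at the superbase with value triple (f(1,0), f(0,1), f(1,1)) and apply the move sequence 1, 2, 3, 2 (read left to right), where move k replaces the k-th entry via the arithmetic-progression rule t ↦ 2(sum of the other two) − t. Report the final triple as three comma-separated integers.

start (-1,-2,-2) = (f(1,0),f(0,1),f(1,1))
replace slot 1: 2·((-2)+(-2)) − (-1) = -7 → (-7,-2,-2)
replace slot 2: 2·((-7)+(-2)) − (-2) = -16 → (-7,-16,-2)
replace slot 3: 2·((-7)+(-16)) − (-2) = -44 → (-7,-16,-44)
replace slot 2: 2·((-7)+(-44)) − (-16) = -86 → (-7,-86,-44)

-7,-86,-44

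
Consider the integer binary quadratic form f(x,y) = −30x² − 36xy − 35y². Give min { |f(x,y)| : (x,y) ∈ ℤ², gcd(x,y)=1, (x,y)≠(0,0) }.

translate: b→-24 (≡36 mod 60), so (30,36,35)→(30,-24,29)
flip: (30,-24,29)→(29,24,30)
reduced (well bottom): (29,24,30) with a≤c, −a<b≤a
well minimum |f| = |-29| = 29 (negative-definite)

29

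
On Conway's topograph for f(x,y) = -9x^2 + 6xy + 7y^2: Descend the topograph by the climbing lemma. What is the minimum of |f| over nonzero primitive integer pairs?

river: ρ → (7,8,-8)
river: ρ → (-8,8,7)
river: ρ → (7,6,-9)
river: ρ → (-9,12,4)
river: ρ → (4,12,-9)
river: ρ → (-9,6,7)
closes: descent 0, river 6
min |a| on river = 4

4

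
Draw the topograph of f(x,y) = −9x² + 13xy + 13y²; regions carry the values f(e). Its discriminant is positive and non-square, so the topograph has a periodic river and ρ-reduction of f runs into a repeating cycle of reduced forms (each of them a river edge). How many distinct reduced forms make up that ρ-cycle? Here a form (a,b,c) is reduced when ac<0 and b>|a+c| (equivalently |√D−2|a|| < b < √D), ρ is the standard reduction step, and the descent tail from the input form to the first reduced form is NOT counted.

D = 637, ⌊√D⌋ = 25
river: ρ → (13,13,-9)
river: ρ → (-9,23,3)
river: ρ → (3,25,-1)
river: ρ → (-1,25,3)
river: ρ → (3,23,-9)
river: ρ → (-9,13,13)
ρ-cycle length = 6 (tail of 0 descent steps not counted)

6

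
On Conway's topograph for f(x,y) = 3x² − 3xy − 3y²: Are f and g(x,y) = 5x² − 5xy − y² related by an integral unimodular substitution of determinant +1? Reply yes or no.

D₁ = 45, D₂ = 45
river cycle of f (length 2): (-3, 3, 3), (3, 3, -3)
river cycle of g (length 2): (-1, 5, 5), (5, 5, -1)
cycles differ ⇒ inequivalent

no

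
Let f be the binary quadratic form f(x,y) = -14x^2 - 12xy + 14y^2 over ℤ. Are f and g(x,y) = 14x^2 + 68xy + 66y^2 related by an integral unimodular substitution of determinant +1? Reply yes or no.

D₁ = 928, D₂ = 928
river cycle of f (length 14): (14, 12, -14), (-14, 16, 12), (12, 8, -18), (-18, 28, 2), (2, 28, -18), (-18, 8, 12), (12, 16, -14), (-14, 12, 14), (14, 16, -12), (-12, 8, 18), … (4 more)
river cycle of g (length 14): (12, 8, -18), (-18, 28, 2), (2, 28, -18), (-18, 8, 12), (12, 16, -14), (-14, 12, 14), (14, 16, -12), (-12, 8, 18), (18, 28, -2), (-2, 28, 18), … (4 more)
cycles coincide ⇒ equivalent

yes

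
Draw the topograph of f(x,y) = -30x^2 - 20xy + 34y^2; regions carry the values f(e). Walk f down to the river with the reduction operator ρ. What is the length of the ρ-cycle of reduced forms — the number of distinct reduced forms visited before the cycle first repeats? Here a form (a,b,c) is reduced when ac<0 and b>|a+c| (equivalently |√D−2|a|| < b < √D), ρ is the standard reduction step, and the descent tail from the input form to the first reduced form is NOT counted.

D = 4480, ⌊√D⌋ = 66
descent: ρ → (34,20,-30)  [lands on river]
river: ρ → (-30,40,24)
river: ρ → (24,56,-14)
river: ρ → (-14,56,24)
river: ρ → (24,40,-30)
river: ρ → (-30,20,34)
river: ρ → (34,48,-16)
river: ρ → (-16,48,34)
ρ-cycle length = 8 (tail of 1 descent step not counted)

8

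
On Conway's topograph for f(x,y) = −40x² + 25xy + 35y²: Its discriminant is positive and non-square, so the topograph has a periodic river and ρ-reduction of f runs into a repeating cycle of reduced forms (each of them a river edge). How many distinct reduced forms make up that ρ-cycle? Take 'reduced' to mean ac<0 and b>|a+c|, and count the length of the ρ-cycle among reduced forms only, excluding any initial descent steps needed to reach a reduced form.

D = 6225, ⌊√D⌋ = 78
river: ρ → (35,45,-30)
river: ρ → (-30,75,5)
river: ρ → (5,75,-30)
river: ρ → (-30,45,35)
river: ρ → (35,25,-40)
river: ρ → (-40,55,20)
river: ρ → (20,65,-25)
river: ρ → (-25,35,50)
river: ρ → (50,65,-10)
river: ρ → (-10,75,15)
river: ρ → (15,75,-10)
river: ρ → (-10,65,50)
river: ρ → (50,35,-25)
river: ρ → (-25,65,20)
river: ρ → (20,55,-40)
river: ρ → (-40,25,35)
ρ-cycle length = 16 (tail of 0 descent steps not counted)

16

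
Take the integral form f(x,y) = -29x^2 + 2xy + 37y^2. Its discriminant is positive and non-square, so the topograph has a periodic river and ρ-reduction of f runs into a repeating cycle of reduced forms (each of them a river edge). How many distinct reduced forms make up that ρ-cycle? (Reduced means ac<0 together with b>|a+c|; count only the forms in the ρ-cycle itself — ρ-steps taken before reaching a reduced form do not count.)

D = 4296, ⌊√D⌋ = 65
descent: ρ → (37,-2,-29)
descent: ρ → (-29,60,6)  [lands on river]
river: ρ → (6,60,-29)
river: ρ → (-29,56,10)
river: ρ → (10,64,-5)
river: ρ → (-5,56,58)
river: ρ → (58,60,-3)
river: ρ → (-3,60,58)
river: ρ → (58,56,-5)
river: ρ → (-5,64,10)
river: ρ → (10,56,-29)
ρ-cycle length = 10 (tail of 2 descent steps not counted)

10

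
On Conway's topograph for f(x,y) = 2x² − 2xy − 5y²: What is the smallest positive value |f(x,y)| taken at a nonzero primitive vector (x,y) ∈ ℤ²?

descent: ρ → (-5,2,2)
descent: ρ → (2,6,-1)  [lands on river]
river: ρ → (-1,6,2)
closes: descent 2, river 2
min |a| on river = 1

1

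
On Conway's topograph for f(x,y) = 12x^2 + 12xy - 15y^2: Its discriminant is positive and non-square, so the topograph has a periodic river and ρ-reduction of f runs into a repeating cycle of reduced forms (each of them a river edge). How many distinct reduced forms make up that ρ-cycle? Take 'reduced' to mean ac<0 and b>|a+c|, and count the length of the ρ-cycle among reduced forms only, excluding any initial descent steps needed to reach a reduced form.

D = 864, ⌊√D⌋ = 29
river: ρ → (-15,18,9)
river: ρ → (9,18,-15)
river: ρ → (-15,12,12)
river: ρ → (12,12,-15)
ρ-cycle length = 4 (tail of 0 descent steps not counted)

4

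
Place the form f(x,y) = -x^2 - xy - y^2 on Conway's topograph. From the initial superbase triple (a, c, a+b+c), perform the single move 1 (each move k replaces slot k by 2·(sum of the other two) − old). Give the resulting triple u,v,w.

start (-1,-1,-3) = (f(1,0),f(0,1),f(1,1))
replace slot 1: 2·((-1)+(-3)) − (-1) = -7 → (-7,-1,-3)

-7,-1,-3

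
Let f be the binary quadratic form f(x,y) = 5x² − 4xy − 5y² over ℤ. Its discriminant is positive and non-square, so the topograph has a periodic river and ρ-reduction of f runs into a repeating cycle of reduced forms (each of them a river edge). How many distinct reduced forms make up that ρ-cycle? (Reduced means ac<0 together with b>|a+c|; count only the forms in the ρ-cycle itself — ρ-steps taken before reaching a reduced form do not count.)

D = 116, ⌊√D⌋ = 10
descent: ρ → (-5,4,5)  [lands on river]
river: ρ → (5,6,-4)
river: ρ → (-4,10,1)
river: ρ → (1,10,-4)
river: ρ → (-4,6,5)
river: ρ → (5,4,-5)
river: ρ → (-5,6,4)
river: ρ → (4,10,-1)
river: ρ → (-1,10,4)
river: ρ → (4,6,-5)
ρ-cycle length = 10 (tail of 1 descent step not counted)

10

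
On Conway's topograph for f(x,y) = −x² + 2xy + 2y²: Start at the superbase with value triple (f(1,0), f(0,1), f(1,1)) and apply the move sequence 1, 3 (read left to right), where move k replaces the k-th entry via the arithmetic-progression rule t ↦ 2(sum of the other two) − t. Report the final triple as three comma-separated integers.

start (-1,2,3) = (f(1,0),f(0,1),f(1,1))
replace slot 1: 2·(2+3) − (-1) = 11 → (11,2,3)
replace slot 3: 2·(11+2) − 3 = 23 → (11,2,23)

11,2,23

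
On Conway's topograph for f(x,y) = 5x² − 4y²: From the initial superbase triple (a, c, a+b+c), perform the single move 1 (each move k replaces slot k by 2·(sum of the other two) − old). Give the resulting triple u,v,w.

start (5,-4,1) = (f(1,0),f(0,1),f(1,1))
replace slot 1: 2·((-4)+1) − 5 = -11 → (-11,-4,1)

-11,-4,1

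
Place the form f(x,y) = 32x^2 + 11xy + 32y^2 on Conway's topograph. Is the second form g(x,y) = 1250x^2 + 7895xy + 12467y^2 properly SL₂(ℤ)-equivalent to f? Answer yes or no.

D₁ = -3975, D₂ = -3975
f: reduced (well bottom): (32,11,32) with a≤c, −a<b≤a
g: translate: b→395 (≡7895 mod 2500), so (1250,7895,12467)→(1250,395,32)
g: flip: (1250,395,32)→(32,-395,1250)
g: translate: b→-11 (≡-395 mod 64), so (32,-395,1250)→(32,-11,32)
g: flip: (32,-11,32)→(32,11,32)
g: reduced (well bottom): (32,11,32) with a≤c, −a<b≤a
reduced forms (32, 11, 32) vs (32, 11, 32) ⇒ equivalent

yes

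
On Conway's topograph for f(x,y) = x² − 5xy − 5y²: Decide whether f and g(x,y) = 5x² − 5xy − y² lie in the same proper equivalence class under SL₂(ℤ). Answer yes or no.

D₁ = 45, D₂ = 45
river cycle of f (length 2): (-5, 5, 1), (1, 5, -5)
river cycle of g (length 2): (-1, 5, 5), (5, 5, -1)
cycles differ ⇒ inequivalent

no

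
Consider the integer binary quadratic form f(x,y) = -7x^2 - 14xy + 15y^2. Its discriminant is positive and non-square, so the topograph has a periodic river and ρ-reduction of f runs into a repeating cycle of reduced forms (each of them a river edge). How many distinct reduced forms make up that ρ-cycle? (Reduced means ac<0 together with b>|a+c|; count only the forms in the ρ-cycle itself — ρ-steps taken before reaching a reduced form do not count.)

D = 616, ⌊√D⌋ = 24
descent: ρ → (15,14,-7)  [lands on river]
river: ρ → (-7,14,15)
river: ρ → (15,16,-6)
river: ρ → (-6,20,9)
river: ρ → (9,16,-10)
river: ρ → (-10,24,1)
river: ρ → (1,24,-10)
river: ρ → (-10,16,9)
river: ρ → (9,20,-6)
river: ρ → (-6,16,15)
ρ-cycle length = 10 (tail of 1 descent step not counted)

10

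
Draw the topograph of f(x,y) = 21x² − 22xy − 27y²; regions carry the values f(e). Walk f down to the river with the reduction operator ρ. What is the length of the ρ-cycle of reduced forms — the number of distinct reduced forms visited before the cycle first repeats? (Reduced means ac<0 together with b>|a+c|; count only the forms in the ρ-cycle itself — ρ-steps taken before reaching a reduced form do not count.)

D = 2752, ⌊√D⌋ = 52
descent: ρ → (-27,22,21)  [lands on river]
river: ρ → (21,20,-28)
river: ρ → (-28,36,13)
river: ρ → (13,42,-19)
river: ρ → (-19,34,21)
river: ρ → (21,50,-3)
river: ρ → (-3,52,4)
river: ρ → (4,52,-3)
river: ρ → (-3,50,21)
river: ρ → (21,34,-19)
river: ρ → (-19,42,13)
river: ρ → (13,36,-28)
river: ρ → (-28,20,21)
river: ρ → (21,22,-27)
river: ρ → (-27,32,16)
river: ρ → (16,32,-27)
ρ-cycle length = 16 (tail of 1 descent step not counted)

16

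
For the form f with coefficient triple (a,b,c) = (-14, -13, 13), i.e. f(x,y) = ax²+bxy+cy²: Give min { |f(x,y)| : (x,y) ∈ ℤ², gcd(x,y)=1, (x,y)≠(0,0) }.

descent: ρ → (13,13,-14)  [lands on river]
river: ρ → (-14,15,12)
river: ρ → (12,9,-17)
river: ρ → (-17,25,4)
river: ρ → (4,23,-23)
river: ρ → (-23,23,4)
river: ρ → (4,25,-17)
river: ρ → (-17,9,12)
river: ρ → (12,15,-14)
river: ρ → (-14,13,13)
closes: descent 1, river 10
min |a| on river = 4

4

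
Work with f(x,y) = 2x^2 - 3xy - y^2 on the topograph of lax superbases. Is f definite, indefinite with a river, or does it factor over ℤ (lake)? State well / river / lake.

D = b²−4ac = (-3)² − 4·2·(-1) = 17
D > 0 non-square ⇒ indefinite ⇒ periodic river

river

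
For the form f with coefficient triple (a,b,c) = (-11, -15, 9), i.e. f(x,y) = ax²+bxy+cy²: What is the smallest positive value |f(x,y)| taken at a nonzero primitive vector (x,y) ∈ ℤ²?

descent: ρ → (9,15,-11)  [lands on river]
river: ρ → (-11,7,13)
river: ρ → (13,19,-5)
river: ρ → (-5,21,9)
closes: descent 1, river 4
min |a| on river = 5

5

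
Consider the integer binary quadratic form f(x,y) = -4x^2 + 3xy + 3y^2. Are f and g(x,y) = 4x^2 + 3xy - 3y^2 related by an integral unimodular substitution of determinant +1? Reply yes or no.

D₁ = 57, D₂ = 57
river cycle of f (length 6): (3, 3, -4), (-4, 5, 2), (2, 7, -1), (-1, 7, 2), (2, 5, -4), (-4, 3, 3)
river cycle of g (length 6): (-3, 3, 4), (4, 5, -2), (-2, 7, 1), (1, 7, -2), (-2, 5, 4), (4, 3, -3)
cycles differ ⇒ inequivalent

no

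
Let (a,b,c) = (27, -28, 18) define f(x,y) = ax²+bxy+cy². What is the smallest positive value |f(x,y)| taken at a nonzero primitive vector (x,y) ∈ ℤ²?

translate: b→26 (≡-28 mod 54), so (27,-28,18)→(27,26,17)
flip: (27,26,17)→(17,-26,27)
translate: b→8 (≡-26 mod 34), so (17,-26,27)→(17,8,18)
reduced (well bottom): (17,8,18) with a≤c, −a<b≤a
well minimum = a = 17

17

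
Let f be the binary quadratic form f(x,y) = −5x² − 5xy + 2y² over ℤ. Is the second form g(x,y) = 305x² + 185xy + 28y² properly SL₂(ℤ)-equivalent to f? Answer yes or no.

D₁ = 65, D₂ = 65
river cycle of f (length 6): (2, 5, -5), (-5, 5, 2), (2, 7, -2), (-2, 5, 5), (5, 5, -2), (-2, 7, 2)
river cycle of g (length 6): (2, 5, -5), (-5, 5, 2), (2, 7, -2), (-2, 5, 5), (5, 5, -2), (-2, 7, 2)
cycles coincide ⇒ equivalent

yes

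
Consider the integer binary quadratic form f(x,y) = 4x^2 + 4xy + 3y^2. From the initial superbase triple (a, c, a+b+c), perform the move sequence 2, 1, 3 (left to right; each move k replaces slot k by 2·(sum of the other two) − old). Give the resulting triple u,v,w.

start (4,3,11) = (f(1,0),f(0,1),f(1,1))
replace slot 2: 2·(4+11) − 3 = 27 → (4,27,11)
replace slot 1: 2·(27+11) − 4 = 72 → (72,27,11)
replace slot 3: 2·(72+27) − 11 = 187 → (72,27,187)

72,27,187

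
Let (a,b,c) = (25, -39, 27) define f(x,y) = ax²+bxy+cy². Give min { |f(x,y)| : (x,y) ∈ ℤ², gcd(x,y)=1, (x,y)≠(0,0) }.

translate: b→11 (≡-39 mod 50), so (25,-39,27)→(25,11,13)
flip: (25,11,13)→(13,-11,25)
reduced (well bottom): (13,-11,25) with a≤c, −a<b≤a
well minimum = a = 13

13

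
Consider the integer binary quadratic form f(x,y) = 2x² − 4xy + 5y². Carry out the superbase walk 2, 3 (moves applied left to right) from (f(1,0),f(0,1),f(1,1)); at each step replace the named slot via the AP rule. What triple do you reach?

start (2,5,3) = (f(1,0),f(0,1),f(1,1))
replace slot 2: 2·(2+3) − 5 = 5 → (2,5,3)
replace slot 3: 2·(2+5) − 3 = 11 → (2,5,11)

2,5,11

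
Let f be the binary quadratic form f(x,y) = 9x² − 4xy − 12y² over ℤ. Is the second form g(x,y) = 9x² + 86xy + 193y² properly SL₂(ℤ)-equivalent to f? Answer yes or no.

D₁ = 448, D₂ = 448
river cycle of f (length 6): (-12, 4, 9), (9, 14, -7), (-7, 14, 9), (9, 4, -12), (-12, 20, 1), (1, 20, -12)
river cycle of g (length 6): (9, 14, -7), (-7, 14, 9), (9, 4, -12), (-12, 20, 1), (1, 20, -12), (-12, 4, 9)
cycles coincide ⇒ equivalent

yes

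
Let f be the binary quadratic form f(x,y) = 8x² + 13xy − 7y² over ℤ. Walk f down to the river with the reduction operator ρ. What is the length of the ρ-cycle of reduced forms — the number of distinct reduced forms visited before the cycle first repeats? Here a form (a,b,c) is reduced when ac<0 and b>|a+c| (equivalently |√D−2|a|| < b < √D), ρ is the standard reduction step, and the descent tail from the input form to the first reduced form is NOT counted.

D = 393, ⌊√D⌋ = 19
river: ρ → (-7,15,6)
river: ρ → (6,9,-13)
river: ρ → (-13,17,2)
river: ρ → (2,19,-4)
river: ρ → (-4,13,14)
river: ρ → (14,15,-3)
river: ρ → (-3,15,14)
river: ρ → (14,13,-4)
river: ρ → (-4,19,2)
river: ρ → (2,17,-13)
river: ρ → (-13,9,6)
river: ρ → (6,15,-7)
river: ρ → (-7,13,8)
river: ρ → (8,19,-1)
river: ρ → (-1,19,8)
river: ρ → (8,13,-7)
ρ-cycle length = 16 (tail of 0 descent steps not counted)

16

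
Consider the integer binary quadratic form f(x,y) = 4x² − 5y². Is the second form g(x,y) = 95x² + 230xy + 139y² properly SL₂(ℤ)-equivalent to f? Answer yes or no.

D₁ = 80, D₂ = 80
river cycle of f (length 2): (4, 8, -1), (-1, 8, 4)
river cycle of g (length 2): (4, 8, -1), (-1, 8, 4)
cycles coincide ⇒ equivalent

yes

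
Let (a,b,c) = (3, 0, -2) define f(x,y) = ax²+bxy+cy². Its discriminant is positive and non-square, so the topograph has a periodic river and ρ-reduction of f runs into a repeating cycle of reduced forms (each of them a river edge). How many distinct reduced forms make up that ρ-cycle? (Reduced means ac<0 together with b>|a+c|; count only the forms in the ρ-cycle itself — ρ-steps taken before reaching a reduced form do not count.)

D = 24, ⌊√D⌋ = 4
descent: ρ → (-2,4,1)  [lands on river]
river: ρ → (1,4,-2)
ρ-cycle length = 2 (tail of 1 descent step not counted)

2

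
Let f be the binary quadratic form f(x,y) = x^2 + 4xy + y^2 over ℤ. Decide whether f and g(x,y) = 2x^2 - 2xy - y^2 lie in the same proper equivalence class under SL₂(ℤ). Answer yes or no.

D₁ = 12, D₂ = 12
river cycle of f (length 2): (1, 2, -2), (-2, 2, 1)
river cycle of g (length 2): (-1, 2, 2), (2, 2, -1)
cycles differ ⇒ inequivalent

no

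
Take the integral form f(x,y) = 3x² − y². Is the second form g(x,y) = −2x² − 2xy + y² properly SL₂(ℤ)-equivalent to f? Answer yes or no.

D₁ = 12, D₂ = 12
river cycle of f (length 2): (-1, 2, 2), (2, 2, -1)
river cycle of g (length 2): (1, 2, -2), (-2, 2, 1)
cycles differ ⇒ inequivalent

no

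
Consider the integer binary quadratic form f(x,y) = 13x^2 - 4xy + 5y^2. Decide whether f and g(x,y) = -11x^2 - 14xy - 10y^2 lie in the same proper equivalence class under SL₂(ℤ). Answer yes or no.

D₁ = -244, D₂ = -244
f: flip: (13,-4,5)→(5,4,13)
f: reduced (well bottom): (5,4,13) with a≤c, −a<b≤a
g is negative-definite; reduce −g:
−g: translate: b→-8 (≡14 mod 22), so (11,14,10)→(11,-8,7)
−g: flip: (11,-8,7)→(7,8,11)
−g: translate: b→-6 (≡8 mod 14), so (7,8,11)→(7,-6,10)
−g: reduced (well bottom): (7,-6,10) with a≤c, −a<b≤a
flip sign back: reduced form of g is (-7,6,-10)
reduced forms (5, 4, 13) vs (-7, 6, -10) ⇒ inequivalent

no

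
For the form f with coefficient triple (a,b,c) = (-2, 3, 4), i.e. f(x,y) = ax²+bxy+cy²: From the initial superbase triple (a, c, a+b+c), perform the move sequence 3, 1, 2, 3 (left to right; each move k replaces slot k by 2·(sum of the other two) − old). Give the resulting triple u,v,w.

start (-2,4,5) = (f(1,0),f(0,1),f(1,1))
replace slot 3: 2·((-2)+4) − 5 = -1 → (-2,4,-1)
replace slot 1: 2·(4+(-1)) − (-2) = 8 → (8,4,-1)
replace slot 2: 2·(8+(-1)) − 4 = 10 → (8,10,-1)
replace slot 3: 2·(8+10) − (-1) = 37 → (8,10,37)

8,10,37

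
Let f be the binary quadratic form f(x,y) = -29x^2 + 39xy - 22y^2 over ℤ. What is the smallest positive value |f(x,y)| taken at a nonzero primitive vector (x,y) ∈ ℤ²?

translate: b→19 (≡-39 mod 58), so (29,-39,22)→(29,19,12)
flip: (29,19,12)→(12,-19,29)
translate: b→5 (≡-19 mod 24), so (12,-19,29)→(12,5,22)
reduced (well bottom): (12,5,22) with a≤c, −a<b≤a
well minimum |f| = |-12| = 12 (negative-definite)

12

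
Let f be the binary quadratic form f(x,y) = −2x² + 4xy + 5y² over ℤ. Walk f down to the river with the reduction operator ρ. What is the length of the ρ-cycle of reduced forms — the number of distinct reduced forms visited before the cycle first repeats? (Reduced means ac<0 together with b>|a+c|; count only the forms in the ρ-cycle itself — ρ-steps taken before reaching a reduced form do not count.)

D = 56, ⌊√D⌋ = 7
river: ρ → (5,6,-1)
river: ρ → (-1,6,5)
river: ρ → (5,4,-2)
river: ρ → (-2,4,5)
ρ-cycle length = 4 (tail of 0 descent steps not counted)

4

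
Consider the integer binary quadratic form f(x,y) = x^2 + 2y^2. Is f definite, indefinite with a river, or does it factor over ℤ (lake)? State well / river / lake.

D = b²−4ac = 0² − 4·1·2 = -8
D < 0 ⇒ definite ⇒ every region one sign ⇒ single well

well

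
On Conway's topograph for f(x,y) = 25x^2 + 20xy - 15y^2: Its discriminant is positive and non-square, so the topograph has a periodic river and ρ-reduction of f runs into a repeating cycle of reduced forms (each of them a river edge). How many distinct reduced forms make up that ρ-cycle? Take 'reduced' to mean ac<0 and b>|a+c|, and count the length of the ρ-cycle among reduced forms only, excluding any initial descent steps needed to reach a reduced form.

D = 1900, ⌊√D⌋ = 43
river: ρ → (-15,40,5)
river: ρ → (5,40,-15)
river: ρ → (-15,20,25)
river: ρ → (25,30,-10)
river: ρ → (-10,30,25)
river: ρ → (25,20,-15)
ρ-cycle length = 6 (tail of 0 descent steps not counted)

6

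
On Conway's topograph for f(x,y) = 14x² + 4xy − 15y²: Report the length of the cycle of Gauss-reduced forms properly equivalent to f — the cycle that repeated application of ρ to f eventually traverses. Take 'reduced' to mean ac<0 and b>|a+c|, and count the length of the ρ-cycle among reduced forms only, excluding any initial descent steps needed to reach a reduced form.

D = 856, ⌊√D⌋ = 29
river: ρ → (-15,26,3)
river: ρ → (3,28,-6)
river: ρ → (-6,20,19)
river: ρ → (19,18,-7)
river: ρ → (-7,24,10)
river: ρ → (10,16,-15)
river: ρ → (-15,14,11)
river: ρ → (11,8,-18)
river: ρ → (-18,28,1)
river: ρ → (1,28,-18)
river: ρ → (-18,8,11)
river: ρ → (11,14,-15)
river: ρ → (-15,16,10)
river: ρ → (10,24,-7)
river: ρ → (-7,18,19)
river: ρ → (19,20,-6)
river: ρ → (-6,28,3)
river: ρ → (3,26,-15)
river: ρ → (-15,4,14)
river: ρ → (14,24,-5)
river: ρ → (-5,26,9)
river: ρ → (9,28,-2)
river: ρ → (-2,28,9)
river: ρ → (9,26,-5)
river: ρ → (-5,24,14)
river: ρ → (14,4,-15)
ρ-cycle length = 26 (tail of 0 descent steps not counted)

26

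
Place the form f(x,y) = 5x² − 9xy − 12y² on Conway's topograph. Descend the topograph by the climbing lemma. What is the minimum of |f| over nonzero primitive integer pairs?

descent: ρ → (-12,9,5)  [lands on river]
river: ρ → (5,11,-10)
river: ρ → (-10,9,6)
river: ρ → (6,15,-4)
river: ρ → (-4,17,2)
river: ρ → (2,15,-12)
closes: descent 1, river 6
min |a| on river = 2

2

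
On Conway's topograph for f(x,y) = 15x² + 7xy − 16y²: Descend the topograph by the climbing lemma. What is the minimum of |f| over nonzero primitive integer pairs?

river: ρ → (-16,25,6)
river: ρ → (6,23,-20)
river: ρ → (-20,17,9)
river: ρ → (9,19,-18)
river: ρ → (-18,17,10)
river: ρ → (10,23,-12)
river: ρ → (-12,25,8)
river: ρ → (8,23,-15)
river: ρ → (-15,7,16)
river: ρ → (16,25,-6)
river: ρ → (-6,23,20)
river: ρ → (20,17,-9)
river: ρ → (-9,19,18)
river: ρ → (18,17,-10)
river: ρ → (-10,23,12)
river: ρ → (12,25,-8)
river: ρ → (-8,23,15)
river: ρ → (15,7,-16)
closes: descent 0, river 18
min |a| on river = 6

6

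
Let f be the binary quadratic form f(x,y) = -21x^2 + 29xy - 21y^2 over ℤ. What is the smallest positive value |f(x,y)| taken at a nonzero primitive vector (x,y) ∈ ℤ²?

translate: b→13 (≡-29 mod 42), so (21,-29,21)→(21,13,13)
flip: (21,13,13)→(13,-13,21)
translate: b→13 (≡-13 mod 26), so (13,-13,21)→(13,13,21)
reduced (well bottom): (13,13,21) with a≤c, −a<b≤a
well minimum |f| = |-13| = 13 (negative-definite)

13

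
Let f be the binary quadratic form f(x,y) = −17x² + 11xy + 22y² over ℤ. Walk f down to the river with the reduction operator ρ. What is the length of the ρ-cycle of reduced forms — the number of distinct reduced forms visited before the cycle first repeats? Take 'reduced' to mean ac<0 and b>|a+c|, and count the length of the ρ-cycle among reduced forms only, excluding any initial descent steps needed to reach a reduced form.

D = 1617, ⌊√D⌋ = 40
river: ρ → (22,33,-6)
river: ρ → (-6,39,4)
river: ρ → (4,33,-33)
river: ρ → (-33,33,4)
river: ρ → (4,39,-6)
river: ρ → (-6,33,22)
river: ρ → (22,11,-17)
river: ρ → (-17,23,16)
river: ρ → (16,9,-24)
river: ρ → (-24,39,1)
river: ρ → (1,39,-24)
river: ρ → (-24,9,16)
river: ρ → (16,23,-17)
river: ρ → (-17,11,22)
ρ-cycle length = 14 (tail of 0 descent steps not counted)

14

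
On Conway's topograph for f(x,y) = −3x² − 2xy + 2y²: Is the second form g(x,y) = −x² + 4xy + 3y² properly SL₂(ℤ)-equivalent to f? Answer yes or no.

D₁ = 28, D₂ = 28
river cycle of f (length 4): (2, 2, -3), (-3, 4, 1), (1, 4, -3), (-3, 2, 2)
river cycle of g (length 4): (3, 2, -2), (-2, 2, 3), (3, 4, -1), (-1, 4, 3)
cycles differ ⇒ inequivalent

no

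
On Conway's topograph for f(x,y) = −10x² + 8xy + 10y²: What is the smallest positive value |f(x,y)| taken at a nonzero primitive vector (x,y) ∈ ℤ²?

river: ρ → (10,12,-8)
river: ρ → (-8,20,2)
river: ρ → (2,20,-8)
river: ρ → (-8,12,10)
river: ρ → (10,8,-10)
river: ρ → (-10,12,8)
river: ρ → (8,20,-2)
river: ρ → (-2,20,8)
river: ρ → (8,12,-10)
river: ρ → (-10,8,10)
closes: descent 0, river 10
min |a| on river = 2

2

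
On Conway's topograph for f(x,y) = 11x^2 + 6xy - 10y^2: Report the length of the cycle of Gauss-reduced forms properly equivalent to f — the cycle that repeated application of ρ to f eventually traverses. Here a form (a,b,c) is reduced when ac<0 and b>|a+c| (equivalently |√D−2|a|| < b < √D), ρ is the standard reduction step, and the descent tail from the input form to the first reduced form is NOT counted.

D = 476, ⌊√D⌋ = 21
river: ρ → (-10,14,7)
river: ρ → (7,14,-10)
river: ρ → (-10,6,11)
river: ρ → (11,16,-5)
river: ρ → (-5,14,14)
river: ρ → (14,14,-5)
river: ρ → (-5,16,11)
river: ρ → (11,6,-10)
ρ-cycle length = 8 (tail of 0 descent steps not counted)

8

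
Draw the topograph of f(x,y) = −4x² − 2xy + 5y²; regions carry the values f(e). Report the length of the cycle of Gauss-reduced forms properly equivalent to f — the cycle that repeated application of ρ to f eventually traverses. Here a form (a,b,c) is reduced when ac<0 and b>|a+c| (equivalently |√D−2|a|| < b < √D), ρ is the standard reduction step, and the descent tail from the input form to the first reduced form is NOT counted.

D = 84, ⌊√D⌋ = 9
descent: ρ → (5,2,-4)  [lands on river]
river: ρ → (-4,6,3)
river: ρ → (3,6,-4)
river: ρ → (-4,2,5)
river: ρ → (5,8,-1)
river: ρ → (-1,8,5)
ρ-cycle length = 6 (tail of 1 descent step not counted)

6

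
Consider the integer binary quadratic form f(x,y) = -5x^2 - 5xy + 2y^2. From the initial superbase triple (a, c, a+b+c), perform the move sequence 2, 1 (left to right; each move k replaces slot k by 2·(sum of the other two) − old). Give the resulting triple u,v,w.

start (-5,2,-8) = (f(1,0),f(0,1),f(1,1))
replace slot 2: 2·((-5)+(-8)) − 2 = -28 → (-5,-28,-8)
replace slot 1: 2·((-28)+(-8)) − (-5) = -67 → (-67,-28,-8)

-67,-28,-8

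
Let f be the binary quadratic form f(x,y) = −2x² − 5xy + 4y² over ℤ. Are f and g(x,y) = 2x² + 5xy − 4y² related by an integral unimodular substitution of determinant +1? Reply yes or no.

D₁ = 57, D₂ = 57
river cycle of f (length 6): (4, 5, -2), (-2, 7, 1), (1, 7, -2), (-2, 5, 4), (4, 3, -3), (-3, 3, 4)
river cycle of g (length 6): (-4, 3, 3), (3, 3, -4), (-4, 5, 2), (2, 7, -1), (-1, 7, 2), (2, 5, -4)
cycles differ ⇒ inequivalent

no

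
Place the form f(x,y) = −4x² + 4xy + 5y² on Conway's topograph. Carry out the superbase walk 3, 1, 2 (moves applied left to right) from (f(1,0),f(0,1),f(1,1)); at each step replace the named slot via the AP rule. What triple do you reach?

start (-4,5,5) = (f(1,0),f(0,1),f(1,1))
replace slot 3: 2·((-4)+5) − 5 = -3 → (-4,5,-3)
replace slot 1: 2·(5+(-3)) − (-4) = 8 → (8,5,-3)
replace slot 2: 2·(8+(-3)) − 5 = 5 → (8,5,-3)

8,5,-3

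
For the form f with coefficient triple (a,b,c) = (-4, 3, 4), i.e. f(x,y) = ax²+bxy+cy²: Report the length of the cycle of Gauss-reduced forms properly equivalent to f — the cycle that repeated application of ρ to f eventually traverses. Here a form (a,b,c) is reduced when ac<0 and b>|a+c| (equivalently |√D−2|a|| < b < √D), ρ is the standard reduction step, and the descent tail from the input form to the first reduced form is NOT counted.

D = 73, ⌊√D⌋ = 8
river: ρ → (4,5,-3)
river: ρ → (-3,7,2)
river: ρ → (2,5,-6)
river: ρ → (-6,7,1)
river: ρ → (1,7,-6)
river: ρ → (-6,5,2)
river: ρ → (2,7,-3)
river: ρ → (-3,5,4)
river: ρ → (4,3,-4)
river: ρ → (-4,5,3)
river: ρ → (3,7,-2)
river: ρ → (-2,5,6)
river: ρ → (6,7,-1)
river: ρ → (-1,7,6)
river: ρ → (6,5,-2)
river: ρ → (-2,7,3)
river: ρ → (3,5,-4)
river: ρ → (-4,3,4)
ρ-cycle length = 18 (tail of 0 descent steps not counted)

18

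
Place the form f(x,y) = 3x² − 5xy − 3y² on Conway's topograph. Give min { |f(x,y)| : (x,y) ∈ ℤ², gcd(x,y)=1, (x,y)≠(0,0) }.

descent: ρ → (-3,5,3)  [lands on river]
river: ρ → (3,7,-1)
river: ρ → (-1,7,3)
river: ρ → (3,5,-3)
river: ρ → (-3,7,1)
river: ρ → (1,7,-3)
closes: descent 1, river 6
min |a| on river = 1

1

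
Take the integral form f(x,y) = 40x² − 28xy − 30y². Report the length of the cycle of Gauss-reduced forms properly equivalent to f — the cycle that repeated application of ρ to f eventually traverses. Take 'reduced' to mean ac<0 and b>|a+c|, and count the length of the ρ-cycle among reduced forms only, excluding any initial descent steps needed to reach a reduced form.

D = 5584, ⌊√D⌋ = 74
descent: ρ → (-30,28,40)  [lands on river]
river: ρ → (40,52,-18)
river: ρ → (-18,56,34)
river: ρ → (34,12,-40)
river: ρ → (-40,68,6)
river: ρ → (6,64,-62)
river: ρ → (-62,60,8)
river: ρ → (8,68,-30)
river: ρ → (-30,52,24)
river: ρ → (24,44,-38)
river: ρ → (-38,32,30)
river: ρ → (30,28,-40)
river: ρ → (-40,52,18)
river: ρ → (18,56,-34)
river: ρ → (-34,12,40)
river: ρ → (40,68,-6)
river: ρ → (-6,64,62)
river: ρ → (62,60,-8)
river: ρ → (-8,68,30)
river: ρ → (30,52,-24)
river: ρ → (-24,44,38)
river: ρ → (38,32,-30)
ρ-cycle length = 22 (tail of 1 descent step not counted)

22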